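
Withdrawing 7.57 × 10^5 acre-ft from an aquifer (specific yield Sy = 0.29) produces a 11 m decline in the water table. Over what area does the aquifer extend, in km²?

A ≈ 293 km²

ΔV = 7.57 × 10^5 acre-ft = 9.337 × 10^8 m³
A = ΔV / (Sy × Δh) = 9.337 × 10^8 / (0.29 × 11) = 2.927 × 10^8 m²
A = 2.927 × 10^8 m² = 292.7 km²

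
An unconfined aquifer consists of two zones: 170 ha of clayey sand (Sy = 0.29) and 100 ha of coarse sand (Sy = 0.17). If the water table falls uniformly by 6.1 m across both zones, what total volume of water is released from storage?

A₁ = 170 ha = 1.7 × 10^6 m²; A₂ = 100 ha = 1 × 10^6 m²
ΔV₁ = 0.29 × 1.7 × 10^6 × 6.1 = 3.007 × 10^6 m³
ΔV₂ = 0.17 × 1 × 10^6 × 6.1 = 1.037 × 10^6 m³
ΔV = ΔV₁ + ΔV₂ = 4.044 × 10^6 m³

ΔV ≈ 4.04 × 10^6 m³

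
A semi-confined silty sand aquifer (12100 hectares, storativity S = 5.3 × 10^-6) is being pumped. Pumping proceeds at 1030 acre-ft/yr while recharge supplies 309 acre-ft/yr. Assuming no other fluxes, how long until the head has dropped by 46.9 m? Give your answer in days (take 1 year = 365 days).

t ≈ 12.3 days

A = 12100 hectares = 1.21 × 10^8 m²
ΔV = S × A × Δh = 5.3 × 10^-6 × 1.21 × 10^8 × 46.9 = 30080 m³
Net withdrawal = 1030 − 309 = 721 acre-ft/yr = 2437 m³/d
t = ΔV / Q = 30080 m³ / 2437 m³/d = 12.34 d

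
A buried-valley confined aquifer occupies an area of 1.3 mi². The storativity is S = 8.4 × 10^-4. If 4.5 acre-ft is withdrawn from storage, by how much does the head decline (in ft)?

A = 1.3 mi² = 3.367 × 10^6 m²
ΔV = 4.5 acre-ft = 5551 m³
Δh = ΔV / (S × A) = 5551 m³ / (8.4 × 10^-4 × 3.367 × 10^6 m²) = 1.963 m
Δh = 1.963 m = 6.439 ft

Δh ≈ 6.44 ft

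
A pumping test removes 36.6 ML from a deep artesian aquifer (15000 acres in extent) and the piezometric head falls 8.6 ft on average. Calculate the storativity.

A = 15000 acres = 6.07 × 10^7 m²
Δh = 8.6 ft = 2.621 m
ΔV = 36.6 ML = 36600 m³
S = ΔV / (A × Δh) = 36600 m³ / (6.07 × 10^7 m² × 2.621 m) = 2.3 × 10^-4

S ≈ 2.3 × 10^-4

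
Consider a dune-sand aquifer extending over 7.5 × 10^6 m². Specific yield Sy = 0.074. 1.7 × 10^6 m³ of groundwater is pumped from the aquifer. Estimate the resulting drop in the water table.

Δh = ΔV / (Sy × A) = 1.7 × 10^6 m³ / (0.074 × 7.5 × 10^6 m²) = 3.063 m

Δh ≈ 3.06 m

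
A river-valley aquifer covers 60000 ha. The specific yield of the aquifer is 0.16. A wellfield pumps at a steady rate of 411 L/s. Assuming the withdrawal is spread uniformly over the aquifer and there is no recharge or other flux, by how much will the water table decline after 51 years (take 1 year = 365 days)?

A = 60000 ha = 6 × 10^8 m²
Q = 411 L/s = 35510 m³/d
t = 51 years = 18620 d
ΔV = Q × t = 35510 m³/d × 18620 d = 6.61 × 10^8 m³
Δh = ΔV / (Sy × A) = 6.61 × 10^8 / (0.16 × 6 × 10^8) = 6.886 m

Δh ≈ 6.89 m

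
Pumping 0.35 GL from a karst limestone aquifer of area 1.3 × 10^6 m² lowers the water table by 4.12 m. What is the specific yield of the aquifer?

Sy ≈ 0.065

ΔV = 0.35 GL = 3.5 × 10^5 m³
Sy = ΔV / (A × Δh) = 3.5 × 10^5 m³ / (1.3 × 10^6 m² × 4.12 m) = 0.06535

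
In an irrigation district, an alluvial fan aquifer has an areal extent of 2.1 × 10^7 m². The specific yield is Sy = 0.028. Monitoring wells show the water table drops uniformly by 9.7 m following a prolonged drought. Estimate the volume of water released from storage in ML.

ΔV = Sy × A × Δh = 0.028 × 2.1 × 10^7 m² × 9.7 m = 5.704 × 10^6 m³
ΔV = 5.704 × 10^6 m³ = 5704 ML

ΔV ≈ 5700 ML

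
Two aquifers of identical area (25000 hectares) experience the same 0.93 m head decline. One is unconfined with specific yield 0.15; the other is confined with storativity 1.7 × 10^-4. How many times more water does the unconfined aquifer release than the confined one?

A = 25000 hectares = 2.5 × 10^8 m²
Unconfined: ΔV_u = Sy × A × Δh = 0.15 × 2.5 × 10^8 × 0.93 = 3.487 × 10^7 m³
Confined: ΔV_c = S × A × Δh = 1.7 × 10^-4 × 2.5 × 10^8 × 0.93 = 39520 m³
Ratio = ΔV_u / ΔV_c = Sy / S = 0.15 / 1.7 × 10^-4 = 882.4

ΔV_u / ΔV_c ≈ 882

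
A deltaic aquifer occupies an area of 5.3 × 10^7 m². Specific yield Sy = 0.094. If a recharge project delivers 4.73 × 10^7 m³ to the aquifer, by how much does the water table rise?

Δh ≈ 9.49 m

Δh = ΔV / (Sy × A) = 4.73 × 10^7 m³ / (0.094 × 5.3 × 10^7 m²) = 9.494 m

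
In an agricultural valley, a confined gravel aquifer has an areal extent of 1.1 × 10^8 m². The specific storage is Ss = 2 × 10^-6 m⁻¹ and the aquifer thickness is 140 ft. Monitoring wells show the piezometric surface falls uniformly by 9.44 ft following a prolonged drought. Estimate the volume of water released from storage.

ΔV ≈ 27000 m³

b = 140 ft = 42.67 m
S = Ss × b = 2 × 10^-6 m⁻¹ × 42.67 m = 8.534 × 10^-5
Δh = 9.44 ft = 2.877 m
ΔV = S × A × Δh = 8.534 × 10^-5 × 1.1 × 10^8 m² × 2.877 m = 27010 m³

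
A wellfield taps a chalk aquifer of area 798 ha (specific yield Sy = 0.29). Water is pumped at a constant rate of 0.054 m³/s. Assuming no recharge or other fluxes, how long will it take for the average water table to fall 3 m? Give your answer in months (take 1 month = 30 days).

A = 798 ha = 7.98 × 10^6 m²
ΔV = Sy × A × Δh = 0.29 × 7.98 × 10^6 × 3 = 6.943 × 10^6 m³
Q = 0.054 m³/s = 4666 m³/d
t = ΔV / Q = 6.943 × 10^6 m³ / 4666 m³/d = 1488 d
t = 1488 d ≈ 49.6 months

t ≈ 49.6 months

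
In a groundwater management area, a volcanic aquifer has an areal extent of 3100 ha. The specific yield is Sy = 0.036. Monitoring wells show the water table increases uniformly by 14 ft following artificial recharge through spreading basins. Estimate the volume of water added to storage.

A = 3100 ha = 3.1 × 10^7 m²
Δh = 14 ft = 4.267 m
ΔV = Sy × A × Δh = 0.036 × 3.1 × 10^7 m² × 4.267 m = 4.762 × 10^6 m³

ΔV ≈ 4.76 × 10^6 m³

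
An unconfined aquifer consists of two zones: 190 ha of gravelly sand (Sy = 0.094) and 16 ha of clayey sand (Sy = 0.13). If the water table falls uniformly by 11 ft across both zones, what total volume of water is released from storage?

A₁ = 190 ha = 1.9 × 10^6 m²; A₂ = 16 ha = 1.6 × 10^5 m²
Δh = 11 ft = 3.353 m
ΔV₁ = 0.094 × 1.9 × 10^6 × 3.353 = 5.988 × 10^5 m³
ΔV₂ = 0.13 × 1.6 × 10^5 × 3.353 = 69740 m³
ΔV = ΔV₁ + ΔV₂ = 6.685 × 10^5 m³

ΔV ≈ 6.69 × 10^5 m³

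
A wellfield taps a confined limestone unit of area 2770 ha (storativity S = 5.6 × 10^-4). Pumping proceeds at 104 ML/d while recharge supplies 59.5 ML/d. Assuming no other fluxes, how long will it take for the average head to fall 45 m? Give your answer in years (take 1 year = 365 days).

A = 2770 ha = 2.77 × 10^7 m²
ΔV = S × A × Δh = 5.6 × 10^-4 × 2.77 × 10^7 × 45 = 6.98 × 10^5 m³
Net withdrawal = 104 − 59.5 = 44.5 ML/d = 44500 m³/d
t = ΔV / Q = 6.98 × 10^5 m³ / 44500 m³/d = 15.69 d
t = 15.69 d ≈ 0.04298 years

t ≈ 0.043 years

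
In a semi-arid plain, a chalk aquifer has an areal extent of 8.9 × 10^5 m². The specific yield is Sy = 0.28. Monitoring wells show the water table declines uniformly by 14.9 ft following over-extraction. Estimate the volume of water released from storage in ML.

Δh = 14.9 ft = 4.542 m
ΔV = Sy × A × Δh = 0.28 × 8.9 × 10^5 m² × 4.542 m = 1.132 × 10^6 m³
ΔV = 1.132 × 10^6 m³ = 1132 ML

ΔV ≈ 1130 ML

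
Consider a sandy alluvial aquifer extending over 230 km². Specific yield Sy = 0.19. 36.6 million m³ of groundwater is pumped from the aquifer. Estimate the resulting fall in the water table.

Δh ≈ 0.838 m

A = 230 km² = 2.3 × 10^8 m²
ΔV = 36.6 million m³ = 3.66 × 10^7 m³
Δh = ΔV / (Sy × A) = 3.66 × 10^7 m³ / (0.19 × 2.3 × 10^8 m²) = 0.8375 m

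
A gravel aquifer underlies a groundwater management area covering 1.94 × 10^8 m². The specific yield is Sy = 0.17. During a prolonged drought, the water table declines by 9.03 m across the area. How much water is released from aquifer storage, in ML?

ΔV = Sy × A × Δh = 0.17 × 1.94 × 10^8 m² × 9.03 m = 2.978 × 10^8 m³
ΔV = 2.978 × 10^8 m³ = 2.978 × 10^5 ML

ΔV ≈ 2.98 × 10^5 ML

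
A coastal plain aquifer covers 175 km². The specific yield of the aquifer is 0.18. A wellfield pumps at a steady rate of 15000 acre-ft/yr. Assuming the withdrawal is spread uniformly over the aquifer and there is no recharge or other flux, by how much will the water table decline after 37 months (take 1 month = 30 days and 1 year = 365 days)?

Δh ≈ 1.79 m

A = 175 km² = 1.75 × 10^8 m²
Q = 15000 acre-ft/yr = 50690 m³/d
t = 37 months = 1110 d
ΔV = Q × t = 50690 m³/d × 1110 d = 5.627 × 10^7 m³
Δh = ΔV / (Sy × A) = 5.627 × 10^7 / (0.18 × 1.75 × 10^8) = 1.786 m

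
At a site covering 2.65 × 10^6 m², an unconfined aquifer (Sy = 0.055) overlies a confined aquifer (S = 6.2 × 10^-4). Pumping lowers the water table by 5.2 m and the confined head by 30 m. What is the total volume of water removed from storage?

ΔV ≈ 8.07 × 10^5 m³

Unconfined: ΔV_u = Sy × A × Δh_u = 0.055 × 2.65 × 10^6 × 5.2 = 7.579 × 10^5 m³
Confined: ΔV_c = S × A × Δh_c = 6.2 × 10^-4 × 2.65 × 10^6 × 30 = 49290 m³
Total ΔV = 7.579 × 10^5 + 49290 = 8.072 × 10^5 m³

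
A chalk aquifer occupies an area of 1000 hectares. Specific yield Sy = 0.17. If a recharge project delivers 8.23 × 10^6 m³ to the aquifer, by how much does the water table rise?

Δh ≈ 4.84 m

A = 1000 hectares = 1 × 10^7 m²
Δh = ΔV / (Sy × A) = 8.23 × 10^6 m³ / (0.17 × 1 × 10^7 m²) = 4.841 m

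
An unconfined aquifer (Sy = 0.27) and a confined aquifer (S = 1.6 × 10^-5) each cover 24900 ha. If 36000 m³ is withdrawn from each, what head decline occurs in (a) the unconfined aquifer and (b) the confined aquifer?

Δh_u ≈ 5.35 × 10^-4 m; Δh_c ≈ 9.04 m

A = 24900 ha = 2.49 × 10^8 m²
Unconfined: Δh_u = ΔV/(Sy·A) = 36000/(0.27 × 2.49 × 10^8) = 5.355 × 10^-4 m
Confined: Δh_c = ΔV/(S·A) = 36000/(1.6 × 10^-5 × 2.49 × 10^8) = 9.036 m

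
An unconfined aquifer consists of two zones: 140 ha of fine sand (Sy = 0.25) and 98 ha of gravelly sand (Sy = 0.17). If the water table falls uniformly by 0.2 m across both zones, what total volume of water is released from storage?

A₁ = 140 ha = 1.4 × 10^6 m²; A₂ = 98 ha = 9.8 × 10^5 m²
ΔV₁ = 0.25 × 1.4 × 10^6 × 0.2 = 70000 m³
ΔV₂ = 0.17 × 9.8 × 10^5 × 0.2 = 33320 m³
ΔV = ΔV₁ + ΔV₂ = 1.033 × 10^5 m³

ΔV ≈ 1.03 × 10^5 m³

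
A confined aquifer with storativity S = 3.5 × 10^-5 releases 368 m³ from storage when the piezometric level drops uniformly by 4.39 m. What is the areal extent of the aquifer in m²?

A ≈ 2.4 × 10^6 m²

A = ΔV / (S × Δh) = 368 / (3.5 × 10^-5 × 4.39) = 2.395 × 10^6 m²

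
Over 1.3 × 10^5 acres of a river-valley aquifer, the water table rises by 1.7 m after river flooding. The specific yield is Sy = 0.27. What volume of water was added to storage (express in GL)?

ΔV ≈ 241 GL

A = 1.3 × 10^5 acres = 5.261 × 10^8 m²
ΔV = Sy × A × Δh = 0.27 × 5.261 × 10^8 m² × 1.7 m = 2.415 × 10^8 m³
ΔV = 2.415 × 10^8 m³ = 241.5 GL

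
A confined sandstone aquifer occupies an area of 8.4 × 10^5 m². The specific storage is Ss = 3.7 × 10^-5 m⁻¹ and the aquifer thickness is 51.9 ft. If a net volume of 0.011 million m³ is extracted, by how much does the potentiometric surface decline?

Δh ≈ 22.4 m

b = 51.9 ft = 15.82 m
S = Ss × b = 3.7 × 10^-5 m⁻¹ × 15.82 m = 5.853 × 10^-4
ΔV = 0.011 million m³ = 11000 m³
Δh = ΔV / (S × A) = 11000 m³ / (5.853 × 10^-4 × 8.4 × 10^5 m²) = 22.37 m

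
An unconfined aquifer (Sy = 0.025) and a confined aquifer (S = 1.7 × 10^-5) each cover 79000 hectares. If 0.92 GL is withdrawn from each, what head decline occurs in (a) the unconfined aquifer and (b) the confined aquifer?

A = 79000 hectares = 7.9 × 10^8 m²
ΔV = 0.92 GL = 9.2 × 10^5 m³
Unconfined: Δh_u = ΔV/(Sy·A) = 9.2 × 10^5/(0.025 × 7.9 × 10^8) = 0.04658 m
Confined: Δh_c = ΔV/(S·A) = 9.2 × 10^5/(1.7 × 10^-5 × 7.9 × 10^8) = 68.5 m

Δh_u ≈ 0.0466 m; Δh_c ≈ 68.5 m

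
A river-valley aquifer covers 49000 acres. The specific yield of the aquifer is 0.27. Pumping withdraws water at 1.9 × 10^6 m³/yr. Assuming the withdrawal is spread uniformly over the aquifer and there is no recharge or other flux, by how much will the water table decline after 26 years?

Δh ≈ 0.923 m

A = 49000 acres = 1.983 × 10^8 m²
Q = 1.9 × 10^6 m³/yr = 5205 m³/d
t = 26 years = 9490 d
ΔV = Q × t = 5205 m³/d × 9490 d = 4.94 × 10^7 m³
Δh = ΔV / (Sy × A) = 4.94 × 10^7 / (0.27 × 1.983 × 10^8) = 0.9227 m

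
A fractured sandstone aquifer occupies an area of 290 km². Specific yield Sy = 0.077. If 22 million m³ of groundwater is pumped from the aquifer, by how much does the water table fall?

Δh ≈ 0.985 m

A = 290 km² = 2.9 × 10^8 m²
ΔV = 22 million m³ = 2.2 × 10^7 m³
Δh = ΔV / (Sy × A) = 2.2 × 10^7 m³ / (0.077 × 2.9 × 10^8 m²) = 0.9852 m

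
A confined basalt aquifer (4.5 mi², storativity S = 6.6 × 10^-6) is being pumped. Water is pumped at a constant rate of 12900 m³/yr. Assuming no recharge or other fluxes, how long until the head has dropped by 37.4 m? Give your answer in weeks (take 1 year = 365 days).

A = 4.5 mi² = 1.165 × 10^7 m²
ΔV = S × A × Δh = 6.6 × 10^-6 × 1.165 × 10^7 × 37.4 = 2877 m³
Q = 12900 m³/yr = 35.34 m³/d
t = ΔV / Q = 2877 m³ / 35.34 m³/d = 81.4 d
t = 81.4 d ≈ 11.63 weeks

t ≈ 11.6 weeks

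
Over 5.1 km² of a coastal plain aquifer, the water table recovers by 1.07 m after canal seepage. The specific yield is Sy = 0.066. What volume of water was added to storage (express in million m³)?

ΔV ≈ 0.36 million m³

A = 5.1 km² = 5.1 × 10^6 m²
ΔV = Sy × A × Δh = 0.066 × 5.1 × 10^6 m² × 1.07 m = 3.602 × 10^5 m³
ΔV = 3.602 × 10^5 m³ = 0.3602 million m³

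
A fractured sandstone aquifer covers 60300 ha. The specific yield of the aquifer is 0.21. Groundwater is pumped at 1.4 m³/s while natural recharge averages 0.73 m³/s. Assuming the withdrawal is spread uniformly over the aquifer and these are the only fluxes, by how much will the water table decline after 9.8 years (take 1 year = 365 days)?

Δh ≈ 1.64 m

A = 60300 ha = 6.03 × 10^8 m²
Net abstraction = 1.4 − 0.73 = 0.67 m³/s
Q_net = 0.67 m³/s = 57890 m³/d
t = 9.8 years = 3577 d
ΔV = Q × t = 57890 m³/d × 3577 d = 2.071 × 10^8 m³
Δh = ΔV / (Sy × A) = 2.071 × 10^8 / (0.21 × 6.03 × 10^8) = 1.635 m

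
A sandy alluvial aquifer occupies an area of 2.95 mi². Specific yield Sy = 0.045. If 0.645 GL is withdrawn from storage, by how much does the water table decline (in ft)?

A = 2.95 mi² = 7.64 × 10^6 m²
ΔV = 0.645 GL = 6.45 × 10^5 m³
Δh = ΔV / (Sy × A) = 6.45 × 10^5 m³ / (0.045 × 7.64 × 10^6 m²) = 1.876 m
Δh = 1.876 m = 6.155 ft

Δh ≈ 6.15 ft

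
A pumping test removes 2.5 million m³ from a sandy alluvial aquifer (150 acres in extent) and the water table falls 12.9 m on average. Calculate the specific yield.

A = 150 acres = 6.07 × 10^5 m²
ΔV = 2.5 million m³ = 2.5 × 10^6 m³
Sy = ΔV / (A × Δh) = 2.5 × 10^6 m³ / (6.07 × 10^5 m² × 12.9 m) = 0.3193

Sy ≈ 0.32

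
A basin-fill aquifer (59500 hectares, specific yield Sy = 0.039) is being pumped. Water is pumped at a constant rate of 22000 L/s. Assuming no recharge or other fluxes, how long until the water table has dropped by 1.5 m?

t ≈ 18.3 days

A = 59500 hectares = 5.95 × 10^8 m²
ΔV = Sy × A × Δh = 0.039 × 5.95 × 10^8 × 1.5 = 3.481 × 10^7 m³
Q = 22000 L/s = 1.901 × 10^6 m³/d
t = ΔV / Q = 3.481 × 10^7 m³ / 1.901 × 10^6 m³/d = 18.31 d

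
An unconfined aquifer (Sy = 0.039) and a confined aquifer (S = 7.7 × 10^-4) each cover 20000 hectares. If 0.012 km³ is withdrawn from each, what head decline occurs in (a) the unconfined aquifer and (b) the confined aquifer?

A = 20000 hectares = 2 × 10^8 m²
ΔV = 0.012 km³ = 1.2 × 10^7 m³
Unconfined: Δh_u = ΔV/(Sy·A) = 1.2 × 10^7/(0.039 × 2 × 10^8) = 1.538 m
Confined: Δh_c = ΔV/(S·A) = 1.2 × 10^7/(7.7 × 10^-4 × 2 × 10^8) = 77.92 m

Δh_u ≈ 1.54 m; Δh_c ≈ 77.9 m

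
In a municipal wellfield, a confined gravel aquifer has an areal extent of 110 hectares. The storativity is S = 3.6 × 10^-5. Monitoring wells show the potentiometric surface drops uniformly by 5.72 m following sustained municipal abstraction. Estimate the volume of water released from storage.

ΔV ≈ 227 m³

A = 110 hectares = 1.1 × 10^6 m²
ΔV = S × A × Δh = 3.6 × 10^-5 × 1.1 × 10^6 m² × 5.72 m = 226.5 m³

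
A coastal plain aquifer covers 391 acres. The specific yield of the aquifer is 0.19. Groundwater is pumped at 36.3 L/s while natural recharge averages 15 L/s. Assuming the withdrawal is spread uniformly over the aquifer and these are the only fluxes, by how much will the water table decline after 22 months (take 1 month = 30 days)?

A = 391 acres = 1.582 × 10^6 m²
Net abstraction = 36.3 − 15 = 21.3 L/s
Q_net = 21.3 L/s = 1840 m³/d
t = 22 months = 660 d
ΔV = Q × t = 1840 m³/d × 660 d = 1.215 × 10^6 m³
Δh = ΔV / (Sy × A) = 1.215 × 10^6 / (0.19 × 1.582 × 10^6) = 4.04 m

Δh ≈ 4.04 m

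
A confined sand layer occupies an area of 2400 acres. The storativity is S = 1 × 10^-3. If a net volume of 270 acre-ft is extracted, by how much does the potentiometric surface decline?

A = 2400 acres = 9.712 × 10^6 m²
ΔV = 270 acre-ft = 3.33 × 10^5 m³
Δh = ΔV / (S × A) = 3.33 × 10^5 m³ / (0.001 × 9.712 × 10^6 m²) = 34.29 m

Δh ≈ 34.3 m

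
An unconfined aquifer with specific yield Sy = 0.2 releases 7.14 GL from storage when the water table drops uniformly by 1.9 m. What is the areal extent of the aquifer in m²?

A ≈ 1.88 × 10^7 m²

ΔV = 7.14 GL = 7.14 × 10^6 m³
A = ΔV / (Sy × Δh) = 7.14 × 10^6 / (0.2 × 1.9) = 1.879 × 10^7 m²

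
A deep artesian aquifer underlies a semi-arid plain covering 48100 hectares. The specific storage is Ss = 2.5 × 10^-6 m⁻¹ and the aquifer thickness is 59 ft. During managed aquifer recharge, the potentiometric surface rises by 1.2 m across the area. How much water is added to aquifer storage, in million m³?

ΔV ≈ 0.0259 million m³

b = 59 ft = 17.98 m
S = Ss × b = 2.5 × 10^-6 m⁻¹ × 17.98 m = 4.496 × 10^-5
A = 48100 hectares = 4.81 × 10^8 m²
ΔV = S × A × Δh = 4.496 × 10^-5 × 4.81 × 10^8 m² × 1.2 m = 25950 m³
ΔV = 25950 m³ = 0.02595 million m³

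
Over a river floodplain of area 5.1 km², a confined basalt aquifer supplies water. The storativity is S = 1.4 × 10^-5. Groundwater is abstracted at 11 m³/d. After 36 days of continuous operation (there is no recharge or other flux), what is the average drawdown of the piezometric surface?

Δh ≈ 5.55 m

A = 5.1 km² = 5.1 × 10^6 m²
ΔV = Q × t = 11 m³/d × 36 d = 396 m³
Δh = ΔV / (S × A) = 396 / (1.4 × 10^-5 × 5.1 × 10^6) = 5.546 m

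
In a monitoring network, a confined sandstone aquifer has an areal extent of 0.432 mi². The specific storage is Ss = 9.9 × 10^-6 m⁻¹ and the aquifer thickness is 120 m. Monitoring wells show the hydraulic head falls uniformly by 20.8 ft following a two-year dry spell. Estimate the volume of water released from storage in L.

S = Ss × b = 9.9 × 10^-6 m⁻¹ × 120 m = 1.188 × 10^-3
A = 0.432 mi² = 1.119 × 10^6 m²
Δh = 20.8 ft = 6.34 m
ΔV = S × A × Δh = 0.001188 × 1.119 × 10^6 m² × 6.34 m = 8427 m³
ΔV = 8427 m³ = 8.427 × 10^6 L

ΔV ≈ 8.43 × 10^6 L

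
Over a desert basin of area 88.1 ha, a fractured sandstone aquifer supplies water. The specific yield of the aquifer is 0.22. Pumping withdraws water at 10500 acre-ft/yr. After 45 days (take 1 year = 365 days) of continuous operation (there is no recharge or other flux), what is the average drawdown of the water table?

Δh ≈ 8.24 m

A = 88.1 ha = 8.81 × 10^5 m²
Q = 10500 acre-ft/yr = 35480 m³/d
ΔV = Q × t = 35480 m³/d × 45 d = 1.597 × 10^6 m³
Δh = ΔV / (Sy × A) = 1.597 × 10^6 / (0.22 × 8.81 × 10^5) = 8.238 m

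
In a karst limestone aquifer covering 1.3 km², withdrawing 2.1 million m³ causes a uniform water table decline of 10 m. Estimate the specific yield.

A = 1.3 km² = 1.3 × 10^6 m²
ΔV = 2.1 million m³ = 2.1 × 10^6 m³
Sy = ΔV / (A × Δh) = 2.1 × 10^6 m³ / (1.3 × 10^6 m² × 10 m) = 0.1615

Sy ≈ 0.16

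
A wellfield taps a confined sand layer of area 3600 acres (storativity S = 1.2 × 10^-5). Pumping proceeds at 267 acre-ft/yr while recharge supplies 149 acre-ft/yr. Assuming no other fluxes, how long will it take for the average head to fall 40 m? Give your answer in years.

A = 3600 acres = 1.457 × 10^7 m²
ΔV = S × A × Δh = 1.2 × 10^-5 × 1.457 × 10^7 × 40 = 6993 m³
Net withdrawal = 267 − 149 = 118 acre-ft/yr = 398.8 m³/d
t = ΔV / Q = 6993 m³ / 398.8 m³/d = 17.54 d
t = 17.54 d ≈ 0.04804 years

t ≈ 0.048 years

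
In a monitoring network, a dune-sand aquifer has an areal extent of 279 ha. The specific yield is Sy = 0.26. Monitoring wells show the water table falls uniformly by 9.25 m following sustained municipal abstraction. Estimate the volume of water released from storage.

ΔV ≈ 6.71 × 10^6 m³

A = 279 ha = 2.79 × 10^6 m²
ΔV = Sy × A × Δh = 0.26 × 2.79 × 10^6 m² × 9.25 m = 6.71 × 10^6 m³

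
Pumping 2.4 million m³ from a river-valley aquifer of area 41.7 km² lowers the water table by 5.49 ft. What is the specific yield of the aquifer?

Sy ≈ 0.034

A = 41.7 km² = 4.17 × 10^7 m²
Δh = 5.49 ft = 1.673 m
ΔV = 2.4 million m³ = 2.4 × 10^6 m³
Sy = ΔV / (A × Δh) = 2.4 × 10^6 m³ / (4.17 × 10^7 m² × 1.673 m) = 0.03439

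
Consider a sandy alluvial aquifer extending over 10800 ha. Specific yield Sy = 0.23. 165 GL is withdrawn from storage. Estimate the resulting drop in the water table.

Δh ≈ 6.64 m

A = 10800 ha = 1.08 × 10^8 m²
ΔV = 165 GL = 1.65 × 10^8 m³
Δh = ΔV / (Sy × A) = 1.65 × 10^8 m³ / (0.23 × 1.08 × 10^8 m²) = 6.643 m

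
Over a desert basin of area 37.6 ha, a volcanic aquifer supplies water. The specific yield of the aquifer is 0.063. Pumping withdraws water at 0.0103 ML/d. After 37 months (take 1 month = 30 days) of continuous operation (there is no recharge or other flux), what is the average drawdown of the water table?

A = 37.6 ha = 3.76 × 10^5 m²
Q = 0.0103 ML/d = 10.3 m³/d
t = 37 months = 1110 d
ΔV = Q × t = 10.3 m³/d × 1110 d = 11430 m³
Δh = ΔV / (Sy × A) = 11430 / (0.063 × 3.76 × 10^5) = 0.4826 m

Δh ≈ 0.483 m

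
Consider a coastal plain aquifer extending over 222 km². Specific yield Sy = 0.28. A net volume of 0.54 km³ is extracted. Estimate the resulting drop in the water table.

Δh ≈ 8.69 m

A = 222 km² = 2.22 × 10^8 m²
ΔV = 0.54 km³ = 5.4 × 10^8 m³
Δh = ΔV / (Sy × A) = 5.4 × 10^8 m³ / (0.28 × 2.22 × 10^8 m²) = 8.687 m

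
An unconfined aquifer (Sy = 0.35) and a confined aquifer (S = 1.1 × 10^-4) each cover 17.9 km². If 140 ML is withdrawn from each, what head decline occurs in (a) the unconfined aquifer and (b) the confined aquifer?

Δh_u ≈ 0.0223 m; Δh_c ≈ 71.1 m

A = 17.9 km² = 1.79 × 10^7 m²
ΔV = 140 ML = 1.4 × 10^5 m³
Unconfined: Δh_u = ΔV/(Sy·A) = 1.4 × 10^5/(0.35 × 1.79 × 10^7) = 0.02235 m
Confined: Δh_c = ΔV/(S·A) = 1.4 × 10^5/(1.1 × 10^-4 × 1.79 × 10^7) = 71.1 m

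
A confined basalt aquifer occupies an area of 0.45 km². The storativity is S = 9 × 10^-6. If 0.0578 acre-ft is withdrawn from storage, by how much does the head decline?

A = 0.45 km² = 4.5 × 10^5 m²
ΔV = 0.0578 acre-ft = 71.3 m³
Δh = ΔV / (S × A) = 71.3 m³ / (9 × 10^-6 × 4.5 × 10^5 m²) = 17.6 m

Δh ≈ 17.6 m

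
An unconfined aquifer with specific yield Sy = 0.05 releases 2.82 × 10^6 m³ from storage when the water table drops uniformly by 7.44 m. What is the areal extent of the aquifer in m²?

A ≈ 7.58 × 10^6 m²

A = ΔV / (Sy × Δh) = 2.82 × 10^6 / (0.05 × 7.44) = 7.581 × 10^6 m²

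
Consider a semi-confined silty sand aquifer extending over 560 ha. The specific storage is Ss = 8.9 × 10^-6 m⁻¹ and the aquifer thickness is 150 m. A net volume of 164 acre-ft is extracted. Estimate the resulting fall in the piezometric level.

Δh ≈ 27.1 m

S = Ss × b = 8.9 × 10^-6 m⁻¹ × 150 m = 1.335 × 10^-3
A = 560 ha = 5.6 × 10^6 m²
ΔV = 164 acre-ft = 2.023 × 10^5 m³
Δh = ΔV / (S × A) = 2.023 × 10^5 m³ / (0.001335 × 5.6 × 10^6 m²) = 27.06 m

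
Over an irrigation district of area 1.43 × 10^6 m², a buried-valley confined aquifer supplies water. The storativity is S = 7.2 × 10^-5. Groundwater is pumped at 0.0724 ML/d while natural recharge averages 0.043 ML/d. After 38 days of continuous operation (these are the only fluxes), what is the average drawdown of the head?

Net abstraction = 0.0724 − 0.043 = 0.0294 ML/d
Q_net = 0.0294 ML/d = 29.4 m³/d
ΔV = Q × t = 29.4 m³/d × 38 d = 1117 m³
Δh = ΔV / (S × A) = 1117 / (7.2 × 10^-5 × 1.43 × 10^6) = 10.85 m

Δh ≈ 10.9 m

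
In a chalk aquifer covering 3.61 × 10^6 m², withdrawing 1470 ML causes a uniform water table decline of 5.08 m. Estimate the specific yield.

ΔV = 1470 ML = 1.47 × 10^6 m³
Sy = ΔV / (A × Δh) = 1.47 × 10^6 m³ / (3.61 × 10^6 m² × 5.08 m) = 0.08016

Sy ≈ 0.08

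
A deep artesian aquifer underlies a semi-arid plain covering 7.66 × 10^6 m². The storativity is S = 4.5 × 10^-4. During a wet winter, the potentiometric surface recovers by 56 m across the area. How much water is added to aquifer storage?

ΔV = S × A × Δh = 4.5 × 10^-4 × 7.66 × 10^6 m² × 56 m = 1.93 × 10^5 m³

ΔV ≈ 1.93 × 10^5 m³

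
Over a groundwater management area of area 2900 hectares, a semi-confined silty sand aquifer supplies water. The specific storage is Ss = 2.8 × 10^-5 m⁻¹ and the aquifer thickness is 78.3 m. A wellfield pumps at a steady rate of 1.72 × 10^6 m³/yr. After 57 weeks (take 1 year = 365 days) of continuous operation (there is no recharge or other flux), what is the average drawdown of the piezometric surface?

S = Ss × b = 2.8 × 10^-5 m⁻¹ × 78.3 m = 2.192 × 10^-3
A = 2900 hectares = 2.9 × 10^7 m²
Q = 1.72 × 10^6 m³/yr = 4712 m³/d
t = 57 weeks = 399 d
ΔV = Q × t = 4712 m³/d × 399 d = 1.88 × 10^6 m³
Δh = ΔV / (S × A) = 1.88 × 10^6 / (0.002192 × 2.9 × 10^7) = 29.57 m

Δh ≈ 29.6 m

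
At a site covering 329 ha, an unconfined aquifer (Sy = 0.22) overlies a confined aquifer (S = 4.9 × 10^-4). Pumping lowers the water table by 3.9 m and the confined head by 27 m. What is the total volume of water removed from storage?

ΔV ≈ 2.87 × 10^6 m³

A = 329 ha = 3.29 × 10^6 m²
Unconfined: ΔV_u = Sy × A × Δh_u = 0.22 × 3.29 × 10^6 × 3.9 = 2.823 × 10^6 m³
Confined: ΔV_c = S × A × Δh_c = 4.9 × 10^-4 × 3.29 × 10^6 × 27 = 43530 m³
Total ΔV = 2.823 × 10^6 + 43530 = 2.866 × 10^6 m³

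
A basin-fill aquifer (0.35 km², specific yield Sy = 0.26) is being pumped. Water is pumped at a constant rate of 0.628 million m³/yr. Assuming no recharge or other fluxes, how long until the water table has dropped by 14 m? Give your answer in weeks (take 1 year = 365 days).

t ≈ 106 weeks

A = 0.35 km² = 3.5 × 10^5 m²
ΔV = Sy × A × Δh = 0.26 × 3.5 × 10^5 × 14 = 1.274 × 10^6 m³
Q = 0.628 million m³/yr = 1721 m³/d
t = ΔV / Q = 1.274 × 10^6 m³ / 1721 m³/d = 740.5 d
t = 740.5 d ≈ 105.8 weeks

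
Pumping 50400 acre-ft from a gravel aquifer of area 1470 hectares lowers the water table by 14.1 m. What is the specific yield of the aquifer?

Sy ≈ 0.3

A = 1470 hectares = 1.47 × 10^7 m²
ΔV = 50400 acre-ft = 6.217 × 10^7 m³
Sy = ΔV / (A × Δh) = 6.217 × 10^7 m³ / (1.47 × 10^7 m² × 14.1 m) = 0.2999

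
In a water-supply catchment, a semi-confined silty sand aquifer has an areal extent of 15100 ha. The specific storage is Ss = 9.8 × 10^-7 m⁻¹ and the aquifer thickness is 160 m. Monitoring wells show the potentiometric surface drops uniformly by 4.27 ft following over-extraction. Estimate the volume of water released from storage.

ΔV ≈ 30800 m³

S = Ss × b = 9.8 × 10^-7 m⁻¹ × 160 m = 1.568 × 10^-4
A = 15100 ha = 1.51 × 10^8 m²
Δh = 4.27 ft = 1.301 m
ΔV = S × A × Δh = 1.568 × 10^-4 × 1.51 × 10^8 m² × 1.301 m = 30820 m³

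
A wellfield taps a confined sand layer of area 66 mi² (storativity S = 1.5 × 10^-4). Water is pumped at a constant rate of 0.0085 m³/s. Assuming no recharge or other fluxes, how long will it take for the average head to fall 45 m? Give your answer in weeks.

t ≈ 224 weeks

A = 66 mi² = 1.709 × 10^8 m²
ΔV = S × A × Δh = 1.5 × 10^-4 × 1.709 × 10^8 × 45 = 1.154 × 10^6 m³
Q = 0.0085 m³/s = 734.4 m³/d
t = ΔV / Q = 1.154 × 10^6 m³ / 734.4 m³/d = 1571 d
t = 1571 d ≈ 224.4 weeks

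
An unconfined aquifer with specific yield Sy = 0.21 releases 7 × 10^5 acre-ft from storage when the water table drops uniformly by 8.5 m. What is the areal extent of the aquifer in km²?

A ≈ 484 km²

ΔV = 7 × 10^5 acre-ft = 8.634 × 10^8 m³
A = ΔV / (Sy × Δh) = 8.634 × 10^8 / (0.21 × 8.5) = 4.837 × 10^8 m²
A = 4.837 × 10^8 m² = 483.7 km²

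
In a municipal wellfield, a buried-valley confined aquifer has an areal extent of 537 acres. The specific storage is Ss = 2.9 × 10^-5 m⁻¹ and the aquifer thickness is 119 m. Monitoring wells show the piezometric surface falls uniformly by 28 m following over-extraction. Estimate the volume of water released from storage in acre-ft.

S = Ss × b = 2.9 × 10^-5 m⁻¹ × 119 m = 3.451 × 10^-3
A = 537 acres = 2.173 × 10^6 m²
ΔV = S × A × Δh = 0.003451 × 2.173 × 10^6 m² × 28 m = 2.1 × 10^5 m³
ΔV = 2.1 × 10^5 m³ = 170.2 acre-ft

ΔV ≈ 170 acre-ft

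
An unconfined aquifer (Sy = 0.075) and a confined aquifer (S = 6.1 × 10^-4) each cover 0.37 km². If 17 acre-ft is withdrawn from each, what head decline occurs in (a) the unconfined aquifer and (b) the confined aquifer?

A = 0.37 km² = 3.7 × 10^5 m²
ΔV = 17 acre-ft = 20970 m³
Unconfined: Δh_u = ΔV/(Sy·A) = 20970/(0.075 × 3.7 × 10^5) = 0.7556 m
Confined: Δh_c = ΔV/(S·A) = 20970/(6.1 × 10^-4 × 3.7 × 10^5) = 92.91 m

Δh_u ≈ 0.756 m; Δh_c ≈ 92.9 m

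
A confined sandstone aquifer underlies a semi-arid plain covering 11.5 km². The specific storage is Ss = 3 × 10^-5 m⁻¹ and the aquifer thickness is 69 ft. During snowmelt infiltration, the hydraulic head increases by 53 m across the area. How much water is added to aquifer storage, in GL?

b = 69 ft = 21.03 m
S = Ss × b = 3 × 10^-5 m⁻¹ × 21.03 m = 6.309 × 10^-4
A = 11.5 km² = 1.15 × 10^7 m²
ΔV = S × A × Δh = 6.309 × 10^-4 × 1.15 × 10^7 m² × 53 m = 3.846 × 10^5 m³
ΔV = 3.846 × 10^5 m³ = 0.3846 GL

ΔV ≈ 0.385 GL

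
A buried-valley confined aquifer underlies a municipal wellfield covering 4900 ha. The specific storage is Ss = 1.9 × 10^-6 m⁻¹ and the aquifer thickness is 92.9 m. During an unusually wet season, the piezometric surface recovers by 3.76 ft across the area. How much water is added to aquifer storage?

ΔV ≈ 9910 m³

S = Ss × b = 1.9 × 10^-6 m⁻¹ × 92.9 m = 1.765 × 10^-4
A = 4900 ha = 4.9 × 10^7 m²
Δh = 3.76 ft = 1.146 m
ΔV = S × A × Δh = 1.765 × 10^-4 × 4.9 × 10^7 m² × 1.146 m = 9912 m³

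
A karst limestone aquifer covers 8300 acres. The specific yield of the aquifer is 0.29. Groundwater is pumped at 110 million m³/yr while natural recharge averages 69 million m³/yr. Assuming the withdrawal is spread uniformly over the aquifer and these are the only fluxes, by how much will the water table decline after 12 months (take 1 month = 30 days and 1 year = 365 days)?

A = 8300 acres = 3.359 × 10^7 m²
Net abstraction = 110 − 69 = 41 million m³/yr
Q_net = 41 million m³/yr = 1.123 × 10^5 m³/d
t = 12 months = 360 d
ΔV = Q × t = 1.123 × 10^5 m³/d × 360 d = 4.044 × 10^7 m³
Δh = ΔV / (Sy × A) = 4.044 × 10^7 / (0.29 × 3.359 × 10^7) = 4.151 m

Δh ≈ 4.15 m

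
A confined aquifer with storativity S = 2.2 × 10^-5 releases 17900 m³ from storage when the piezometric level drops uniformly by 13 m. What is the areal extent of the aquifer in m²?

A = ΔV / (S × Δh) = 17900 / (2.2 × 10^-5 × 13) = 6.259 × 10^7 m²

A ≈ 6.26 × 10^7 m²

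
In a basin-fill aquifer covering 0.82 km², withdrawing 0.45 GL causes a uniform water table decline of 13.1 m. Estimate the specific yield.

Sy ≈ 0.042

A = 0.82 km² = 8.2 × 10^5 m²
ΔV = 0.45 GL = 4.5 × 10^5 m³
Sy = ΔV / (A × Δh) = 4.5 × 10^5 m³ / (8.2 × 10^5 m² × 13.1 m) = 0.04189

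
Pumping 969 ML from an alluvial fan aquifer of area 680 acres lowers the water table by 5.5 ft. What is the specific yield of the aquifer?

Sy ≈ 0.21

A = 680 acres = 2.752 × 10^6 m²
Δh = 5.5 ft = 1.676 m
ΔV = 969 ML = 9.69 × 10^5 m³
Sy = ΔV / (A × Δh) = 9.69 × 10^5 m³ / (2.752 × 10^6 m² × 1.676 m) = 0.21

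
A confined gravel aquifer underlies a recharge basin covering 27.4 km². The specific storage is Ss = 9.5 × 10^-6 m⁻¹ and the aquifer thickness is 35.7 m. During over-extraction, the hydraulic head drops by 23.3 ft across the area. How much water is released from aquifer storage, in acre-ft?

S = Ss × b = 9.5 × 10^-6 m⁻¹ × 35.7 m = 3.392 × 10^-4
A = 27.4 km² = 2.74 × 10^7 m²
Δh = 23.3 ft = 7.102 m
ΔV = S × A × Δh = 3.392 × 10^-4 × 2.74 × 10^7 m² × 7.102 m = 66000 m³
ΔV = 66000 m³ = 53.5 acre-ft

ΔV ≈ 53.5 acre-ft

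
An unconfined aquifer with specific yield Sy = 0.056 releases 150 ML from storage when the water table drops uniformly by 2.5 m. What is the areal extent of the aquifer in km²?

A ≈ 1.07 km²

ΔV = 150 ML = 1.5 × 10^5 m³
A = ΔV / (Sy × Δh) = 1.5 × 10^5 / (0.056 × 2.5) = 1.071 × 10^6 m²
A = 1.071 × 10^6 m² = 1.071 km²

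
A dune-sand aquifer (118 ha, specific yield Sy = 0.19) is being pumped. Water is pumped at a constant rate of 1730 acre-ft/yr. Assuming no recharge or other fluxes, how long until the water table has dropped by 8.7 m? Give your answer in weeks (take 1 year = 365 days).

t ≈ 47.7 weeks

A = 118 ha = 1.18 × 10^6 m²
ΔV = Sy × A × Δh = 0.19 × 1.18 × 10^6 × 8.7 = 1.951 × 10^6 m³
Q = 1730 acre-ft/yr = 5846 m³/d
t = ΔV / Q = 1.951 × 10^6 m³ / 5846 m³/d = 333.6 d
t = 333.6 d ≈ 47.66 weeks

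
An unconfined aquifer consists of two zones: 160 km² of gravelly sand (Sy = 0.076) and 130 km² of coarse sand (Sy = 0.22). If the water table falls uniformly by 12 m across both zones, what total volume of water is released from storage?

ΔV ≈ 4.89 × 10^8 m³

A₁ = 160 km² = 1.6 × 10^8 m²; A₂ = 130 km² = 1.3 × 10^8 m²
ΔV₁ = 0.076 × 1.6 × 10^8 × 12 = 1.459 × 10^8 m³
ΔV₂ = 0.22 × 1.3 × 10^8 × 12 = 3.432 × 10^8 m³
ΔV = ΔV₁ + ΔV₂ = 4.891 × 10^8 m³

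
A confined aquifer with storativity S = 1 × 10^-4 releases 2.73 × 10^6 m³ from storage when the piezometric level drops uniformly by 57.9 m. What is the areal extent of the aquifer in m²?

A = ΔV / (S × Δh) = 2.73 × 10^6 / (1 × 10^-4 × 57.9) = 4.715 × 10^8 m²

A ≈ 4.72 × 10^8 m²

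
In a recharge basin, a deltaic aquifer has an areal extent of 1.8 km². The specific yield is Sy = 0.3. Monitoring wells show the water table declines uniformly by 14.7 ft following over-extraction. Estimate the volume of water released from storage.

ΔV ≈ 2.42 × 10^6 m³

A = 1.8 km² = 1.8 × 10^6 m²
Δh = 14.7 ft = 4.481 m
ΔV = Sy × A × Δh = 0.3 × 1.8 × 10^6 m² × 4.481 m = 2.42 × 10^6 m³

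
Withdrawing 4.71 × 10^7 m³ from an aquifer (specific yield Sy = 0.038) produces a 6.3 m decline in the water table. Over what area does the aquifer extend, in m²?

A ≈ 1.97 × 10^8 m²

A = ΔV / (Sy × Δh) = 4.71 × 10^7 / (0.038 × 6.3) = 1.967 × 10^8 m²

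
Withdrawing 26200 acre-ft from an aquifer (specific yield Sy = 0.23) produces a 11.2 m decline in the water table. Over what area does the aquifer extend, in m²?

A ≈ 1.25 × 10^7 m²

ΔV = 26200 acre-ft = 3.232 × 10^7 m³
A = ΔV / (Sy × Δh) = 3.232 × 10^7 / (0.23 × 11.2) = 1.255 × 10^7 m²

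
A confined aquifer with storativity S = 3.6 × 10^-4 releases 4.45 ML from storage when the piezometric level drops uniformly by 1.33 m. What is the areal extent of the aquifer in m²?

A ≈ 9.29 × 10^6 m²

ΔV = 4.45 ML = 4450 m³
A = ΔV / (S × Δh) = 4450 / (3.6 × 10^-4 × 1.33) = 9.294 × 10^6 m²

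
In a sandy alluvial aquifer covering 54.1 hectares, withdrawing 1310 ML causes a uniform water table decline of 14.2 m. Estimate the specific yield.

Sy ≈ 0.17

A = 54.1 hectares = 5.41 × 10^5 m²
ΔV = 1310 ML = 1.31 × 10^6 m³
Sy = ΔV / (A × Δh) = 1.31 × 10^6 m³ / (5.41 × 10^5 m² × 14.2 m) = 0.1705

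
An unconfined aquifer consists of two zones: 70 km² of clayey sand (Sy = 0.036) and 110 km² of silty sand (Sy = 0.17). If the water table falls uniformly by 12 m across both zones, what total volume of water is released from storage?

ΔV ≈ 2.55 × 10^8 m³

A₁ = 70 km² = 7 × 10^7 m²; A₂ = 110 km² = 1.1 × 10^8 m²
ΔV₁ = 0.036 × 7 × 10^7 × 12 = 3.024 × 10^7 m³
ΔV₂ = 0.17 × 1.1 × 10^8 × 12 = 2.244 × 10^8 m³
ΔV = ΔV₁ + ΔV₂ = 2.546 × 10^8 m³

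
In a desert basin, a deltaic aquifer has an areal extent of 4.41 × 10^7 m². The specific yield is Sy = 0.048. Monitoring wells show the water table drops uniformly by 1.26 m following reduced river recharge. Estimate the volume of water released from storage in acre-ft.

ΔV = Sy × A × Δh = 0.048 × 4.41 × 10^7 m² × 1.26 m = 2.667 × 10^6 m³
ΔV = 2.667 × 10^6 m³ = 2162 acre-ft

ΔV ≈ 2160 acre-ft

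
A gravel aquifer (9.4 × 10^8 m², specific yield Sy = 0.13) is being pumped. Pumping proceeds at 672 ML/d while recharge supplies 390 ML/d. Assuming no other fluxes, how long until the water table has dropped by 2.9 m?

ΔV = Sy × A × Δh = 0.13 × 9.4 × 10^8 × 2.9 = 3.544 × 10^8 m³
Net withdrawal = 672 − 390 = 282 ML/d = 2.82 × 10^5 m³/d
t = ΔV / Q = 3.544 × 10^8 m³ / 2.82 × 10^5 m³/d = 1257 d

t ≈ 1260 days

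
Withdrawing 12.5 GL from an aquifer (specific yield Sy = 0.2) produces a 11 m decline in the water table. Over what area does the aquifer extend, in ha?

ΔV = 12.5 GL = 1.25 × 10^7 m³
A = ΔV / (Sy × Δh) = 1.25 × 10^7 / (0.2 × 11) = 5.682 × 10^6 m²
A = 5.682 × 10^6 m² = 568.2 ha

A ≈ 568 ha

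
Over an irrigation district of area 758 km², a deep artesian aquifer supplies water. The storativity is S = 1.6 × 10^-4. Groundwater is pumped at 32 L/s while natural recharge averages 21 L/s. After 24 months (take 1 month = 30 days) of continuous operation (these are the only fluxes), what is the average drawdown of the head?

A = 758 km² = 7.58 × 10^8 m²
Net abstraction = 32 − 21 = 11 L/s
Q_net = 11 L/s = 950.4 m³/d
t = 24 months = 720 d
ΔV = Q × t = 950.4 m³/d × 720 d = 6.843 × 10^5 m³
Δh = ΔV / (S × A) = 6.843 × 10^5 / (1.6 × 10^-4 × 7.58 × 10^8) = 5.642 m

Δh ≈ 5.64 m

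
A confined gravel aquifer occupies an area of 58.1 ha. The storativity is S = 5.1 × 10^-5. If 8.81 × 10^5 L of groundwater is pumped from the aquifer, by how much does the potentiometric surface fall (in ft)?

A = 58.1 ha = 5.81 × 10^5 m²
ΔV = 8.81 × 10^5 L = 881 m³
Δh = ΔV / (S × A) = 881 m³ / (5.1 × 10^-5 × 5.81 × 10^5 m²) = 29.73 m
Δh = 29.73 m = 97.55 ft

Δh ≈ 97.5 ft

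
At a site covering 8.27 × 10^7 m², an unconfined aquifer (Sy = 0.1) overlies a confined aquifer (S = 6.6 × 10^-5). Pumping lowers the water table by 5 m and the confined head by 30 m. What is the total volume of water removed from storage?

ΔV ≈ 4.15 × 10^7 m³

Unconfined: ΔV_u = Sy × A × Δh_u = 0.1 × 8.27 × 10^7 × 5 = 4.135 × 10^7 m³
Confined: ΔV_c = S × A × Δh_c = 6.6 × 10^-5 × 8.27 × 10^7 × 30 = 1.637 × 10^5 m³
Total ΔV = 4.135 × 10^7 + 1.637 × 10^5 = 4.151 × 10^7 m³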